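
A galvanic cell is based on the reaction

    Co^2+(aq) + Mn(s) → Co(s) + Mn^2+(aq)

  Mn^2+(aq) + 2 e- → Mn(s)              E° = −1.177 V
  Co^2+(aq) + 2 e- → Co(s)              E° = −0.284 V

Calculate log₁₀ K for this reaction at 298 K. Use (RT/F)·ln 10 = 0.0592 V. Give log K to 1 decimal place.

The Co²⁺/Co couple is reduced (cathode); E°cell = −0.284 − (−1.177) = +0.893 V with n = 2.
At equilibrium E = 0, so log K = nE°cell / 0.0592 = (2)(+0.893) / 0.0592 = 30.2.

log K = 30.2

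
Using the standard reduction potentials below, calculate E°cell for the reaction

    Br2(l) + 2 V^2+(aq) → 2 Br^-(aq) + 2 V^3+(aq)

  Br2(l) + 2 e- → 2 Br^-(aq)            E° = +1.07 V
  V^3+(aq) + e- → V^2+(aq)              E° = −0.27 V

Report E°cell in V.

Br2(l) gains electrons, so the Br₂/Br⁻ couple is the cathode; the V³⁺/V²⁺ couple is the anode.
E°cell = E°(cathode) − E°(anode) = +1.07 − (−0.27) = +1.34 V.
The positive value indicates the reaction is spontaneous as written.

+1.34 V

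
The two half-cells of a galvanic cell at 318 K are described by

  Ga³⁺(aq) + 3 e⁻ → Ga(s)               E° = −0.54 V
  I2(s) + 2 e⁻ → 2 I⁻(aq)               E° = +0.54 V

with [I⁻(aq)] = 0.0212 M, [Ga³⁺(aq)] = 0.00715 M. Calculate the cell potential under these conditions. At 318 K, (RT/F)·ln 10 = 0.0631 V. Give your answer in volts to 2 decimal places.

+1.23 V

The I₂/I⁻ couple has the more positive E°, so it is the cathode; Ga³⁺/Ga is the anode.
E°cell = +0.54 − (−0.54) = +1.08 V, with n = 6 electrons transferred.
The balanced reaction is 3 I2(s) + 2 Ga(s) → 6 I⁻(aq) + 2 Ga³⁺(aq), so Q = [I⁻(aq)]^6·[Ga³⁺(aq)]^2 = 4.64×10^−15 and log Q = −14.333.
Applying E = E° − (RT ln10/nF)·log Q gives +1.08 − (0.0631/6)(−14.333) = +1.23 V.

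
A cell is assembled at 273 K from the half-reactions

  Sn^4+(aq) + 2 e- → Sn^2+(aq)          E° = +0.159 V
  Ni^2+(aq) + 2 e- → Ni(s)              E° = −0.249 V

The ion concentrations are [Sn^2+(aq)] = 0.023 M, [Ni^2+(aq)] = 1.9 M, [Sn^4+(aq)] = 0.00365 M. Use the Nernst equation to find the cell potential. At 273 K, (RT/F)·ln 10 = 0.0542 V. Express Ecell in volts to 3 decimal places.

+0.379 V

Sn⁴⁺/Sn²⁺ is reduced (cathode, E° = +0.159 V) and Ni²⁺/Ni is oxidized (anode).
E°cell = E°cat − E°an = +0.159 − (−0.249) = +0.408 V; n = 2.
For the overall reaction Sn^4+(aq) + Ni(s) → Sn^2+(aq) + Ni^2+(aq), Q = ([Sn^2+(aq)]·[Ni^2+(aq)]) / [Sn^4+(aq)] = 12, giving log Q = 1.078.
By the Nernst equation, E = +0.408 − (0.0542/2)·(1.078) = +0.379 V.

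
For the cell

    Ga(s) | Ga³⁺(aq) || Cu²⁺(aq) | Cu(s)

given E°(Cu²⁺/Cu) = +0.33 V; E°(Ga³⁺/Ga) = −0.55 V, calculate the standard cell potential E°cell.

By convention the left-hand electrode in cell notation is the anode (oxidation) and the right-hand electrode is the cathode (reduction).
E°cell = E°(right) − E°(left) = +0.33 − (−0.55) = +0.88 V.

+0.88 V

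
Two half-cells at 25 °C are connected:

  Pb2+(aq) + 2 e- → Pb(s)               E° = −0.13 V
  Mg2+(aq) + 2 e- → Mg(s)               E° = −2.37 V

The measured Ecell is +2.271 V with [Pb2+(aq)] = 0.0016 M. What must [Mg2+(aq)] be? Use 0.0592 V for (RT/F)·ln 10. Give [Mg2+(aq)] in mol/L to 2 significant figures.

0.00014 M

The Pb²⁺/Pb couple has the larger reduction potential, so it is the cathode: E°cell = −0.13 − (−2.37) = +2.24 V and n = 2.
Since E = E° − (0.0592/n)·log Q, log Q = n(E° − E)/0.0592 = −1.047.
The balanced reaction is Pb2+(aq) + Mg(s) → Pb(s) + Mg2+(aq), so Q = [Mg2+(aq)] / [Pb2+(aq)].
Isolating [Mg2+(aq)] in Q = 10^{−1.047} yields log [Mg2+(aq)] = −3.843, i.e. 0.00014 M.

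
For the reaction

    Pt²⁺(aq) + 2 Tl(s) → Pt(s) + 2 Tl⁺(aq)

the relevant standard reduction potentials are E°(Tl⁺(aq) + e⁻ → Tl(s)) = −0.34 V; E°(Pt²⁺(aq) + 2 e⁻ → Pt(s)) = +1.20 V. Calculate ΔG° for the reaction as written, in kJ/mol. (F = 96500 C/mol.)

−297 kJ/mol

In the reaction as written Pt²⁺(aq) is reduced, so the Pt²⁺/Pt couple is the cathode and Tl⁺/Tl is the anode.
E°cell = +1.20 − (−0.34) = +1.54 V; balancing electrons gives n = 2.
ΔG° = −nFE°cell = −(2)(96500)(+1.54) J/mol = −297 kJ/mol.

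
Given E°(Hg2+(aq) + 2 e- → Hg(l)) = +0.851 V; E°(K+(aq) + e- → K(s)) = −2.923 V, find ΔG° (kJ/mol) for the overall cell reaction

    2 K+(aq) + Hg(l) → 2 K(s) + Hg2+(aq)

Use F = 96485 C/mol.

In the reaction as written K+(aq) is reduced, so the K⁺/K couple is the cathode and Hg²⁺/Hg is the anode.
E°cell = −2.923 − (+0.851) = −3.774 V; balancing electrons gives n = 2.
ΔG° = −nFE°cell = −(2)(96485)(−3.774) J/mol = +728 kJ/mol.

+728 kJ/mol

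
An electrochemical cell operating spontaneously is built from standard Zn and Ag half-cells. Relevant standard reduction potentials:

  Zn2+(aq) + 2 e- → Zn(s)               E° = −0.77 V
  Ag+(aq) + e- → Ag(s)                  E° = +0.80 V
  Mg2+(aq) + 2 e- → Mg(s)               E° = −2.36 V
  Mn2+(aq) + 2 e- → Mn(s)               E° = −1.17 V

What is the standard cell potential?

+1.57 V

Of the two couples in this cell, the one with the more positive reduction potential is reduced at the cathode: here that is Ag⁺/Ag (+0.80 V); Zn²⁺/Zn (−0.77 V) is the anode.
E°cell = E°(cathode) − E°(anode) = +0.80 − (−0.77) = +1.57 V.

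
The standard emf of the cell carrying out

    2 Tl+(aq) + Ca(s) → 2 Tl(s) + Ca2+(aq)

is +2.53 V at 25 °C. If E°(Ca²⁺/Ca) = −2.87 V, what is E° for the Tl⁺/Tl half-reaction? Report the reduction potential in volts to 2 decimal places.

−0.34 V

In the reaction as written the Tl⁺/Tl couple is reduced (cathode) and Ca²⁺/Ca is oxidized (anode), so E°cell = E°(Tl⁺/Tl) − E°(Ca²⁺/Ca).
E°(Tl⁺/Tl) = E°cell + E°(anode) = +2.53 + (−2.87) = −0.34 V.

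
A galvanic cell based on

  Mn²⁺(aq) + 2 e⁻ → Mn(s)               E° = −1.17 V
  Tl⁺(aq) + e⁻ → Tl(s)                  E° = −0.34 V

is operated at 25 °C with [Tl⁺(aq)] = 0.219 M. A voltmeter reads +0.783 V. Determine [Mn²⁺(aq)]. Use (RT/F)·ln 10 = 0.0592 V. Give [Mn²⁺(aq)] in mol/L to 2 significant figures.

1.9 M

With Tl⁺/Tl at the cathode and Mn²⁺/Mn at the anode, E°cell = −0.34 − (−1.17) = +0.83 V (n = 2).
From the Nernst equation, log Q = n(E° − E)/0.0592 = 2·(+0.83 − (+0.783))/0.0592 = 1.588.
The balanced reaction is 2 Tl⁺(aq) + Mn(s) → 2 Tl(s) + Mn²⁺(aq), so Q = [Mn²⁺(aq)] / [Tl⁺(aq)]^2.
Substituting the known concentrations and solving, log [Mn²⁺(aq)] = 0.269 and [Mn²⁺(aq)] = 1.9 M.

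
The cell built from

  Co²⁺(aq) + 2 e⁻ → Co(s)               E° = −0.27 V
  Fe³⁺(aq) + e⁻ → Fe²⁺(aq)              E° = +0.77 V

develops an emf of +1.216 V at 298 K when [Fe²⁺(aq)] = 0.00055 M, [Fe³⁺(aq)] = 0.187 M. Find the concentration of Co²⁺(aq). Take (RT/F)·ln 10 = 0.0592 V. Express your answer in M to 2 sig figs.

0.13 M

With Fe³⁺/Fe²⁺ at the cathode and Co²⁺/Co at the anode, E°cell = +0.77 − (−0.27) = +1.04 V (n = 2).
Since E = E° − (0.0592/n)·log Q, log Q = n(E° − E)/0.0592 = −5.946.
For 2 Fe³⁺(aq) + Co(s) → 2 Fe²⁺(aq) + Co²⁺(aq), the reaction quotient is Q = ([Fe²⁺(aq)]^2·[Co²⁺(aq)]) / [Fe³⁺(aq)]^2.
Substituting the known concentrations and solving, log [Co²⁺(aq)] = −0.883 and [Co²⁺(aq)] = 0.13 M.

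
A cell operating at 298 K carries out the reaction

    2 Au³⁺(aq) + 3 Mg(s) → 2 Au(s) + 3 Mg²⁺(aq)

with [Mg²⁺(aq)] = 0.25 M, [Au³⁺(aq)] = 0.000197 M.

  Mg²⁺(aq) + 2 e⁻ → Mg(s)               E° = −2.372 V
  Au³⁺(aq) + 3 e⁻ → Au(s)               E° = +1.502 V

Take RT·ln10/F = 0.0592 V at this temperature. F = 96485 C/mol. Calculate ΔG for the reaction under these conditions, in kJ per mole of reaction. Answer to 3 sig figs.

With Au³⁺/Au reduced at the cathode, E°cell = +1.502 − (−2.372) = +3.874 V and n = 6.
The reaction quotient is [Mg²⁺(aq)]^3 / [Au³⁺(aq)]^2 = 4.03×10^5; by Nernst, E = +3.874 − (0.0592/6)(5.605) = +3.8187 V.
Then ΔG = −nFE = −6 × 96485 × +3.8187 J/mol = −2210 kJ/mol.

−2210 kJ/mol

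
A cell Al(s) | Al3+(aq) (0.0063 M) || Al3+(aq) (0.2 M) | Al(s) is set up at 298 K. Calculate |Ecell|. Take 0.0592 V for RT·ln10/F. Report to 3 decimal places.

For a concentration cell E°cell = 0, since both electrodes use the same couple.
The compartment with the higher Al3+(aq) concentration (0.2 M) acts as the cathode; ions are reduced there and produced at the dilute (0.0063 M) anode.
With n = 3, Ecell = −(0.0592/3)·log([dilute]/[conc]) = −(0.0592/3)·log(0.0063/0.2) = +0.030 V.

0.030 V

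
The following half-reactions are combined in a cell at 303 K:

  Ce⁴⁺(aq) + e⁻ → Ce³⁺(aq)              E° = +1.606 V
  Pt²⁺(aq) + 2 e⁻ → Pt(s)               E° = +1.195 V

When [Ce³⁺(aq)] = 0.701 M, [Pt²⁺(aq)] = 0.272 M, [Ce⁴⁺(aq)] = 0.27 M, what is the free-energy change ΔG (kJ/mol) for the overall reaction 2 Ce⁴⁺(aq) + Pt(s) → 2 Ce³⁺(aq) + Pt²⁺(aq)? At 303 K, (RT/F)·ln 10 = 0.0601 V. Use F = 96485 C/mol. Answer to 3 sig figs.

The standard cell potential is +1.606 − (+1.195) = +0.411 V, with n = 2 electrons in the balanced equation.
Here Q = ([Ce³⁺(aq)]^2·[Pt²⁺(aq)]) / [Ce⁴⁺(aq)]^2 = 1.83 (log Q = 0.263), giving E = +0.411 − (0.0601/2)·(0.263) = +0.4031 V.
Finally ΔG = −nFE = −(2)(96485 C/mol)(+0.4031 V) = −77.8 kJ/mol.

−77.8 kJ/mol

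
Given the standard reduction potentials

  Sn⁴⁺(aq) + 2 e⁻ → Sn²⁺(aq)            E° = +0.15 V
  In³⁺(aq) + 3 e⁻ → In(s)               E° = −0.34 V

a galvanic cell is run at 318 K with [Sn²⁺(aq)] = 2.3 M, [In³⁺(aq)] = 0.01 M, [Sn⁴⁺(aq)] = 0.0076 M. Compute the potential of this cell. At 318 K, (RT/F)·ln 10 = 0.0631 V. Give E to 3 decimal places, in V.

+0.454 V

Since E°(Sn⁴⁺/Sn²⁺) > E°(In³⁺/In), Sn⁴⁺/Sn²⁺ serves as the cathode.
E°cell = +0.15 − (−0.34) = +0.49 V, with n = 6 electrons transferred.
The balanced reaction is 3 Sn⁴⁺(aq) + 2 In(s) → 3 Sn²⁺(aq) + 2 In³⁺(aq), so Q = ([Sn²⁺(aq)]^3·[In³⁺(aq)]^2) / [Sn⁴⁺(aq)]^3 = 2.77×10^3 and log Q = 3.443.
By the Nernst equation, E = +0.49 − (0.0631/6)·(3.443) = +0.454 V.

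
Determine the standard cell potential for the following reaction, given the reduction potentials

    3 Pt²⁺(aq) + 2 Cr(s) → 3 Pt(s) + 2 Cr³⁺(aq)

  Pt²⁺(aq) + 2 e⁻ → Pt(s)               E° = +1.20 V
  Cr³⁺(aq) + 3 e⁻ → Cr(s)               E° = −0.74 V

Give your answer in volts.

+1.94 V

In the reaction as written, Pt²⁺(aq) is reduced (cathode) and Cr³⁺(aq) is produced by oxidation at the anode.
E°cell = E°(cathode) − E°(anode) = +1.20 − (−0.74) = +1.94 V.
The positive value indicates the reaction is spontaneous as written.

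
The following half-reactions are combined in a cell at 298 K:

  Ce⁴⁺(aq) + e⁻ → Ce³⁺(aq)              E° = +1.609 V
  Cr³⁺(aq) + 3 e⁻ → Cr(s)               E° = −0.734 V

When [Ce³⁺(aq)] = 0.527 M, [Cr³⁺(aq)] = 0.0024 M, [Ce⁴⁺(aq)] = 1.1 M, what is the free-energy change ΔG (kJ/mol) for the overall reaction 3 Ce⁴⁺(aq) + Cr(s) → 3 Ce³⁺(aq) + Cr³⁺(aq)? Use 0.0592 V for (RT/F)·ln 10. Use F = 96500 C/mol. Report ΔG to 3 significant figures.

−699 kJ/mol

The standard cell potential is +1.609 − (−0.734) = +2.343 V, with n = 3 electrons in the balanced equation.
Q = ([Ce³⁺(aq)]^3·[Cr³⁺(aq)]) / [Ce⁴⁺(aq)]^3 = 0.000264, so log Q = −3.579 and E = +2.343 − (0.0592/3)(−3.579) = +2.4136 V.
Then ΔG = −nFE = −3 × 96500 × +2.4136 J/mol = −699 kJ/mol.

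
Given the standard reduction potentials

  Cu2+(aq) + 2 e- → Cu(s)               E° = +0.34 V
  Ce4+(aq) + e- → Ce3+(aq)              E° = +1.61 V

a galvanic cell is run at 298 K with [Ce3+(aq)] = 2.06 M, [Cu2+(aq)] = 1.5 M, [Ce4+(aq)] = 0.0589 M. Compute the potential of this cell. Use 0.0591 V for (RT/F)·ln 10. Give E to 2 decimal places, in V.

Ce⁴⁺/Ce³⁺ is reduced (cathode, E° = +1.61 V) and Cu²⁺/Cu is oxidized (anode).
E°cell = +1.61 − (+0.34) = +1.27 V, with n = 2 electrons transferred.
Balancing gives 2 Ce4+(aq) + Cu(s) → 2 Ce3+(aq) + Cu2+(aq); hence Q = ([Ce3+(aq)]^2·[Cu2+(aq)]) / [Ce4+(aq)]^2 = 1.83×10^3 (log Q = 3.264).
Applying E = E° − (RT ln10/nF)·log Q gives +1.27 − (0.0591/2)(3.264) = +1.17 V.

+1.17 V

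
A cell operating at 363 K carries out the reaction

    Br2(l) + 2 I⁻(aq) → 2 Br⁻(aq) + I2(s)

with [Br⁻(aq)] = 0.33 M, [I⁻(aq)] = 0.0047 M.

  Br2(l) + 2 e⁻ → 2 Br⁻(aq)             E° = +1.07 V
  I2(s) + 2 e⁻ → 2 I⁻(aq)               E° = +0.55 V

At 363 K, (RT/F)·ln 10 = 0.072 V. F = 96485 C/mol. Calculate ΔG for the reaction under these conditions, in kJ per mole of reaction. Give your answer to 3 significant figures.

The standard cell potential is +1.07 − (+0.55) = +0.52 V, with n = 2 electrons in the balanced equation.
Here Q = [Br⁻(aq)]^2 / [I⁻(aq)]^2 = 4.93×10^3 (log Q = 3.693), giving E = +0.52 − (0.072/2)·(3.693) = +0.3871 V.
Then ΔG = −nFE = −2 × 96485 × +0.3871 J/mol = −74.7 kJ/mol.

−74.7 kJ/mol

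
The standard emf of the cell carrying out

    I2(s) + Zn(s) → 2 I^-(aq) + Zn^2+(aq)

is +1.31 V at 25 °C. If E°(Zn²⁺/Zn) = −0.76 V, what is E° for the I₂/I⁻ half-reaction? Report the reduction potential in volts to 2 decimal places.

+0.55 V

In the reaction as written the I₂/I⁻ couple is reduced (cathode) and Zn²⁺/Zn is oxidized (anode), so E°cell = E°(I₂/I⁻) − E°(Zn²⁺/Zn).
E°(I₂/I⁻) = E°cell + E°(anode) = +1.31 + (−0.76) = +0.55 V.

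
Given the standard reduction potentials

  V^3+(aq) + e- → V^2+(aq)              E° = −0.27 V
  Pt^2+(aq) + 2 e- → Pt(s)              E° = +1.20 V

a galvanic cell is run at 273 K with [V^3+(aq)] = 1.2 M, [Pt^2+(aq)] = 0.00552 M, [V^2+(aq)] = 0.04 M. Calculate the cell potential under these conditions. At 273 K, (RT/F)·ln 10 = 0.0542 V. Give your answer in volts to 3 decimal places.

Since E°(Pt²⁺/Pt) > E°(V³⁺/V²⁺), Pt²⁺/Pt serves as the cathode.
E°cell = E°cat − E°an = +1.20 − (−0.27) = +1.47 V; n = 2.
For the overall reaction Pt^2+(aq) + 2 V^2+(aq) → Pt(s) + 2 V^3+(aq), Q = [V^3+(aq)]^2 / ([Pt^2+(aq)]·[V^2+(aq)]^2) = 1.63×10^5, giving log Q = 5.212.
Applying E = E° − (RT ln10/nF)·log Q gives +1.47 − (0.0542/2)(5.212) = +1.329 V.

+1.329 V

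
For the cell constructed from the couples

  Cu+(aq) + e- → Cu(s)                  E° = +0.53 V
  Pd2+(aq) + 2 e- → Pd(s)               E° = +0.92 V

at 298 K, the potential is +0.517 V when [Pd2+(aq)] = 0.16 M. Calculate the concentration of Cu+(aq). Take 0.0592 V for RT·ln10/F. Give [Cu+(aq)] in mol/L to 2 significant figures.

Pd²⁺/Pd is the cathode (higher E°); E°cell = +0.92 − (+0.53) = +0.39 V with n = 2.
Since E = E° − (0.0592/n)·log Q, log Q = n(E° − E)/0.0592 = −4.291.
For Pd2+(aq) + 2 Cu(s) → Pd(s) + 2 Cu+(aq), the reaction quotient is Q = [Cu+(aq)]^2 / [Pd2+(aq)].
Isolating [Cu+(aq)] in Q = 10^{−4.291} yields log [Cu+(aq)] = −2.543, i.e. 0.0029 M.

0.0029 M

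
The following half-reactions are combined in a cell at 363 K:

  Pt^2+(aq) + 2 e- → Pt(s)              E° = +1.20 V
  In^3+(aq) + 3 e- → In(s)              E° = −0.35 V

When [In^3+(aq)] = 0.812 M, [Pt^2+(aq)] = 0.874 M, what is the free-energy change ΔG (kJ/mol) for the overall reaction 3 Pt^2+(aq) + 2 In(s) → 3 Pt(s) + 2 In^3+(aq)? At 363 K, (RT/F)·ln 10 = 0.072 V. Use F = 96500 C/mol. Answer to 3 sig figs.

−898 kJ/mol

E°cell = +1.20 − (−0.35) = +1.55 V; the balanced reaction transfers n = 6 electrons.
Here Q = [In^3+(aq)]^2 / [Pt^2+(aq)]^3 = 0.988 (log Q = −0.005), giving E = +1.55 − (0.072/6)·(−0.005) = +1.5501 V.
ΔG = −nFE = −(6)(96500)(+1.5501) J/mol = −898 kJ/mol.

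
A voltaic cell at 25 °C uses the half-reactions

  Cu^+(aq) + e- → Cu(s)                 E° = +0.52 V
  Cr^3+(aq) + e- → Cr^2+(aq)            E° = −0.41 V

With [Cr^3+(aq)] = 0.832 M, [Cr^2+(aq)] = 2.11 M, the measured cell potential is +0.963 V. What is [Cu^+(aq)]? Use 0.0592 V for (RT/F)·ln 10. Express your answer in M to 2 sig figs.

1.4 M

With Cu⁺/Cu at the cathode and Cr³⁺/Cr²⁺ at the anode, E°cell = +0.52 − (−0.41) = +0.93 V (n = 1).
Rearranging E = E° − (0.0592/n)·log Q gives log Q = 1(+0.93 − (+0.963))/0.0592 = −0.557.
The balanced reaction is Cu^+(aq) + Cr^2+(aq) → Cu(s) + Cr^3+(aq), so Q = [Cr^3+(aq)] / ([Cu^+(aq)]·[Cr^2+(aq)]).
Solving for the unknown gives log [Cu^+(aq)] = 0.153, so [Cu^+(aq)] ≈ 1.4 M.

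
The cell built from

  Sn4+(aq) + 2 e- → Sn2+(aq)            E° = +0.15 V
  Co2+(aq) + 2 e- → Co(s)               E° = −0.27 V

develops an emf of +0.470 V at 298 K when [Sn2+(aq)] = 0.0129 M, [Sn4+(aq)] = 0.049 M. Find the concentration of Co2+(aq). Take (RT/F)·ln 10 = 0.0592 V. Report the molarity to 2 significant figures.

Sn⁴⁺/Sn²⁺ is the cathode (higher E°); E°cell = +0.15 − (−0.27) = +0.42 V with n = 2.
From the Nernst equation, log Q = n(E° − E)/0.0592 = 2·(+0.42 − (+0.470))/0.0592 = −1.689.
For Sn4+(aq) + Co(s) → Sn2+(aq) + Co2+(aq), the reaction quotient is Q = ([Sn2+(aq)]·[Co2+(aq)]) / [Sn4+(aq)].
Isolating [Co2+(aq)] in Q = 10^{−1.689} yields log [Co2+(aq)] = −1.109, i.e. 0.078 M.

0.078 M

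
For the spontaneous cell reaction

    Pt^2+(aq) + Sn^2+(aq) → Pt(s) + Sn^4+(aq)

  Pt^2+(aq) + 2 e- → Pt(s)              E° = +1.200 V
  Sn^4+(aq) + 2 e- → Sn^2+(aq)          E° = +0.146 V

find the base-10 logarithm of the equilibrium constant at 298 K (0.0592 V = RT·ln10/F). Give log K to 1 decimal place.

log K = 35.6

The Pt²⁺/Pt couple is reduced (cathode); E°cell = +1.200 − (+0.146) = +1.054 V with n = 2.
At equilibrium E = 0, so log K = nE°cell / 0.0592 = (2)(+1.054) / 0.0592 = 35.6.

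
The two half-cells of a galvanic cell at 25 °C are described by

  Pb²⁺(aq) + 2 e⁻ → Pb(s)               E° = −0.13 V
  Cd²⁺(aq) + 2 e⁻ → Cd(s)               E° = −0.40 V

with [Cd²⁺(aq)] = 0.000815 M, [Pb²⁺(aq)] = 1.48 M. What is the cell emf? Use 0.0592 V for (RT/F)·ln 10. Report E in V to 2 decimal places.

+0.37 V

The Pb²⁺/Pb couple has the more positive E°, so it is the cathode; Cd²⁺/Cd is the anode.
E°cell = E°cat − E°an = −0.13 − (−0.40) = +0.27 V; n = 2.
The balanced reaction is Pb²⁺(aq) + Cd(s) → Pb(s) + Cd²⁺(aq), so Q = [Cd²⁺(aq)] / [Pb²⁺(aq)] = 0.000551 and log Q = −3.259.
By the Nernst equation, E = +0.27 − (0.0592/2)·(−3.259) = +0.37 V.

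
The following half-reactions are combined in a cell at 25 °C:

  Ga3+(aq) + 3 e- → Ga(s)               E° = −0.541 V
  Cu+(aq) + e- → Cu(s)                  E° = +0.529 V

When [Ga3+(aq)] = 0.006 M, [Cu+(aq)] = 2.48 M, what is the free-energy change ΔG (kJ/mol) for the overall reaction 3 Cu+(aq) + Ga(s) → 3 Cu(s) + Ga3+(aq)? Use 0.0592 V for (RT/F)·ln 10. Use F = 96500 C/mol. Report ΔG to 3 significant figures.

−329 kJ/mol

The standard cell potential is +0.529 − (−0.541) = +1.070 V, with n = 3 electrons in the balanced equation.
Q = [Ga3+(aq)] / [Cu+(aq)]^3 = 0.000393, so log Q = −3.405 and E = +1.070 − (0.0592/3)(−3.405) = +1.1372 V.
Finally ΔG = −nFE = −(3)(96500 C/mol)(+1.1372 V) = −329 kJ/mol.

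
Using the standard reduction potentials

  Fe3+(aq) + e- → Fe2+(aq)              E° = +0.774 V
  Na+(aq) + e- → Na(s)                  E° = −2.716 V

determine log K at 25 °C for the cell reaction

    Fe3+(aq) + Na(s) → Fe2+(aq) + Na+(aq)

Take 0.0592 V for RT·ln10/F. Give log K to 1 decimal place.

log K = 59.0

The Fe³⁺/Fe²⁺ couple is reduced (cathode); E°cell = +0.774 − (−2.716) = +3.490 V with n = 1.
At equilibrium E = 0, so log K = nE°cell / 0.0592 = (1)(+3.490) / 0.0592 = 59.0.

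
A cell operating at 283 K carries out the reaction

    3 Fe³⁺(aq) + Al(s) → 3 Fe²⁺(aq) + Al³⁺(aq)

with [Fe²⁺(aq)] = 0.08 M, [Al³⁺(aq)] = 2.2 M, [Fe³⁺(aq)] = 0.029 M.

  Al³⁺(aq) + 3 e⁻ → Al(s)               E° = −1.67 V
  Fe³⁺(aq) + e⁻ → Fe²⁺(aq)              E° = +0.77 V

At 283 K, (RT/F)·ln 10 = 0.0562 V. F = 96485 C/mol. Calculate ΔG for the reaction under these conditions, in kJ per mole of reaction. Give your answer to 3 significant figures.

E°cell = +0.77 − (−1.67) = +2.44 V; the balanced reaction transfers n = 3 electrons.
Q = ([Fe²⁺(aq)]^3·[Al³⁺(aq)]) / [Fe³⁺(aq)]^3 = 46.2, so log Q = 1.664 and E = +2.44 − (0.0562/3)(1.664) = +2.4088 V.
Then ΔG = −nFE = −3 × 96485 × +2.4088 J/mol = −697 kJ/mol.

−697 kJ/mol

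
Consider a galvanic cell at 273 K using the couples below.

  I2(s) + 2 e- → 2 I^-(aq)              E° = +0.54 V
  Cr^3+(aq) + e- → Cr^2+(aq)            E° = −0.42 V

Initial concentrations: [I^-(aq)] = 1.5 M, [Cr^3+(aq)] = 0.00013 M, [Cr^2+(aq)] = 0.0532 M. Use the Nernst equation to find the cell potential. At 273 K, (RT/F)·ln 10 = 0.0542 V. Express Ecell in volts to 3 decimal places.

+1.092 V

The I₂/I⁻ couple has the more positive E°, so it is the cathode; Cr³⁺/Cr²⁺ is the anode.
The standard potential is +0.54 − (−0.42) = +0.96 V and the balanced reaction transfers n = 2 electrons.
The balanced reaction is I2(s) + 2 Cr^2+(aq) → 2 I^-(aq) + 2 Cr^3+(aq), so Q = ([I^-(aq)]^2·[Cr^3+(aq)]^2) / [Cr^2+(aq)]^2 = 1.34×10^−5 and log Q = −4.872.
Applying E = E° − (RT ln10/nF)·log Q gives +0.96 − (0.0542/2)(−4.872) = +1.092 V.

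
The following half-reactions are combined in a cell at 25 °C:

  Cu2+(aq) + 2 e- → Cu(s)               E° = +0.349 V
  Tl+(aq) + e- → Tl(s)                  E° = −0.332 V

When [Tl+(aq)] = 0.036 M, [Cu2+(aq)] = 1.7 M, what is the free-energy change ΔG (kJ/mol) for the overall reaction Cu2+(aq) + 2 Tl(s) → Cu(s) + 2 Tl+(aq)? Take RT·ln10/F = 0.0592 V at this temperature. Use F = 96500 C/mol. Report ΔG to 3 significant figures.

−149 kJ/mol

With Cu²⁺/Cu reduced at the cathode, E°cell = +0.349 − (−0.332) = +0.681 V and n = 2.
Q = [Tl+(aq)]^2 / [Cu2+(aq)] = 0.000762, so log Q = −3.118 and E = +0.681 − (0.0592/2)(−3.118) = +0.7733 V.
Finally ΔG = −nFE = −(2)(96500 C/mol)(+0.7733 V) = −149 kJ/mol.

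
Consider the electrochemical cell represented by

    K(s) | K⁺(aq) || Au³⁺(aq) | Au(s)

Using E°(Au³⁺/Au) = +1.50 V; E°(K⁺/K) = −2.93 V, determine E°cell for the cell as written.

+4.43 V

By convention the left-hand electrode in cell notation is the anode (oxidation) and the right-hand electrode is the cathode (reduction).
E°cell = E°(right) − E°(left) = +1.50 − (−2.93) = +4.43 V.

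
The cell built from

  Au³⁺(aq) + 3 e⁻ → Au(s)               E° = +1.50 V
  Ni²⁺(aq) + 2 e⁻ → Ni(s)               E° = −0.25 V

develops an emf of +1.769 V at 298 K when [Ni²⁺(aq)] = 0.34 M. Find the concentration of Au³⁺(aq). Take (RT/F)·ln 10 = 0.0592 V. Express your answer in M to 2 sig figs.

1.8 M

The Au³⁺/Au couple has the larger reduction potential, so it is the cathode: E°cell = +1.50 − (−0.25) = +1.75 V and n = 6.
Since E = E° − (0.0592/n)·log Q, log Q = n(E° − E)/0.0592 = −1.926.
The balanced reaction is 2 Au³⁺(aq) + 3 Ni(s) → 2 Au(s) + 3 Ni²⁺(aq), so Q = [Ni²⁺(aq)]^3 / [Au³⁺(aq)]^2.
Isolating [Au³⁺(aq)] in Q = 10^{−1.926} yields log [Au³⁺(aq)] = 0.260, i.e. 1.8 M.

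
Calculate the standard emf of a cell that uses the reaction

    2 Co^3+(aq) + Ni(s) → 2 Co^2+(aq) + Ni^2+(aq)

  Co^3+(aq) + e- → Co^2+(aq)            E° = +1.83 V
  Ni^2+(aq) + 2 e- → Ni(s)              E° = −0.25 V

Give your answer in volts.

Co^3+(aq) gains electrons, so the Co³⁺/Co²⁺ couple is the cathode; the Ni²⁺/Ni couple is the anode.
E°cell = E°(cathode) − E°(anode) = +1.83 − (−0.25) = +2.08 V.
The positive value indicates the reaction is spontaneous as written.

+2.08 V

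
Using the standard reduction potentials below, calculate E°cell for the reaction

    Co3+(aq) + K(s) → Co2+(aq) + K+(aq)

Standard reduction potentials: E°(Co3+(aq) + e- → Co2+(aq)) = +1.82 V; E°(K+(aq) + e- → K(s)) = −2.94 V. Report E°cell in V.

In the reaction as written, Co3+(aq) is reduced (cathode) and K+(aq) is produced by oxidation at the anode.
E°cell = E°(cathode) − E°(anode) = +1.82 − (−2.94) = +4.76 V.
The positive value indicates the reaction is spontaneous as written.

+4.76 V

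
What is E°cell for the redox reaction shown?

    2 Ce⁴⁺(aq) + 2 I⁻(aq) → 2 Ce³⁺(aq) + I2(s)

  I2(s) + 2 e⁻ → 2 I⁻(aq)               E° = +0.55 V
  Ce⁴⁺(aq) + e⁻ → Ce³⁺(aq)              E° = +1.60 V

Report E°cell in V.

+1.05 V

Ce⁴⁺(aq) gains electrons, so the Ce⁴⁺/Ce³⁺ couple is the cathode; the I₂/I⁻ couple is the anode.
E°cell = E°(cathode) − E°(anode) = +1.60 − (+0.55) = +1.05 V.
The positive value indicates the reaction is spontaneous as written.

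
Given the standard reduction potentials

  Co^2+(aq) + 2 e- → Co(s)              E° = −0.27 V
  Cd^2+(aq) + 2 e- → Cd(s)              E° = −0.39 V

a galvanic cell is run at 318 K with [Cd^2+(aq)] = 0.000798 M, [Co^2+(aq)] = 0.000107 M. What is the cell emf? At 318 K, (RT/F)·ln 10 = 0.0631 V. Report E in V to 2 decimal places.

+0.09 V

Co²⁺/Co is reduced (cathode, E° = −0.27 V) and Cd²⁺/Cd is oxidized (anode).
E°cell = −0.27 − (−0.39) = +0.12 V, with n = 2 electrons transferred.
Balancing gives Co^2+(aq) + Cd(s) → Co(s) + Cd^2+(aq); hence Q = [Cd^2+(aq)] / [Co^2+(aq)] = 7.46 (log Q = 0.873).
Applying E = E° − (RT ln10/nF)·log Q gives +0.12 − (0.0631/2)(0.873) = +0.09 V.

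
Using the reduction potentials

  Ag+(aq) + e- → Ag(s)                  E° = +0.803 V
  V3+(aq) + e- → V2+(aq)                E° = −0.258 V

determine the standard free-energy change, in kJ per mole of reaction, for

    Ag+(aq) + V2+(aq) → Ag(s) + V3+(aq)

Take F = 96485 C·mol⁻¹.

In the reaction as written Ag+(aq) is reduced, so the Ag⁺/Ag couple is the cathode and V³⁺/V²⁺ is the anode.
E°cell = +0.803 − (−0.258) = +1.061 V; balancing electrons gives n = 1.
ΔG° = −nFE°cell = −(1)(96485)(+1.061) J/mol = −102 kJ/mol.

−102 kJ/mol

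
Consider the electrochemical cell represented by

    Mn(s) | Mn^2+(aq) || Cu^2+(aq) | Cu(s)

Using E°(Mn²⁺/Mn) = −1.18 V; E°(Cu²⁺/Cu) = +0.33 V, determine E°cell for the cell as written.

+1.51 V

By convention the left-hand electrode in cell notation is the anode (oxidation) and the right-hand electrode is the cathode (reduction).
E°cell = E°(right) − E°(left) = +0.33 − (−1.18) = +1.51 V.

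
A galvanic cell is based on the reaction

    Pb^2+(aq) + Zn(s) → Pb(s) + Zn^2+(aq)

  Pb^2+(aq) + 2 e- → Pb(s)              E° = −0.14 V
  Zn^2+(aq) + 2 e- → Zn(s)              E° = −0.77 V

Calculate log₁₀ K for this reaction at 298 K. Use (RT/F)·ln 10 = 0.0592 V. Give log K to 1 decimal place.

The Pb²⁺/Pb couple is reduced (cathode); E°cell = −0.14 − (−0.77) = +0.63 V with n = 2.
At equilibrium E = 0, so log K = nE°cell / 0.0592 = (2)(+0.63) / 0.0592 = 21.3.

log K = 21.3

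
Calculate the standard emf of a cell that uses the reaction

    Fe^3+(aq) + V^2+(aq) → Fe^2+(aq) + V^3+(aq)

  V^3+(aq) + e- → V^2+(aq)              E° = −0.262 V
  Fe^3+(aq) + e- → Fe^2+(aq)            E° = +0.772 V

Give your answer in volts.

Fe^3+(aq) gains electrons, so the Fe³⁺/Fe²⁺ couple is the cathode; the V³⁺/V²⁺ couple is the anode.
E°cell = E°(cathode) − E°(anode) = +0.772 − (−0.262) = +1.034 V.
The positive value indicates the reaction is spontaneous as written.

+1.034 V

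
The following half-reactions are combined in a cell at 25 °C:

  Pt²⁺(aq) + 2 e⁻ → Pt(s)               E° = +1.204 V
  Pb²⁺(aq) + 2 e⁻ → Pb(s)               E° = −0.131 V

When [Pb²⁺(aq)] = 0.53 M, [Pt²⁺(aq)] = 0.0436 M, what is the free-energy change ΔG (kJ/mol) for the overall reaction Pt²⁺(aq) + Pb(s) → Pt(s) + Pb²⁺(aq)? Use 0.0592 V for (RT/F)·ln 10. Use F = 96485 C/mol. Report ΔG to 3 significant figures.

The standard cell potential is +1.204 − (−0.131) = +1.335 V, with n = 2 electrons in the balanced equation.
The reaction quotient is [Pb²⁺(aq)] / [Pt²⁺(aq)] = 12.2; by Nernst, E = +1.335 − (0.0592/2)(1.085) = +1.3029 V.
Then ΔG = −nFE = −2 × 96485 × +1.3029 J/mol = −251 kJ/mol.

−251 kJ/mol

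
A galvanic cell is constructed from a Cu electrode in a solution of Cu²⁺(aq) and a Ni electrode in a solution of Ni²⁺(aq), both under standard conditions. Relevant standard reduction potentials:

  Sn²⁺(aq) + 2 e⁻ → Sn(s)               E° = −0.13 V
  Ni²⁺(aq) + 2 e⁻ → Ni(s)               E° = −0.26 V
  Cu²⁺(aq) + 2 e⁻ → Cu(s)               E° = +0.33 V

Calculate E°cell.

Of the two couples in this cell, the one with the more positive reduction potential is reduced at the cathode: here that is Cu²⁺/Cu (+0.33 V); Ni²⁺/Ni (−0.26 V) is the anode.
E°cell = E°(cathode) − E°(anode) = +0.33 − (−0.26) = +0.59 V.

+0.59 V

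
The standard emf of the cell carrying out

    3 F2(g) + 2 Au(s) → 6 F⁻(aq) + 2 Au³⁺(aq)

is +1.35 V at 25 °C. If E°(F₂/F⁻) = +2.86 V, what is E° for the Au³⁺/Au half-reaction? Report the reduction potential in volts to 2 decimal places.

+1.51 V

In the reaction as written the F₂/F⁻ couple is reduced (cathode) and Au³⁺/Au is oxidized (anode), so E°cell = E°(F₂/F⁻) − E°(Au³⁺/Au).
E°(Au³⁺/Au) = E°(cathode) − E°cell = +2.86 − (+1.35) = +1.51 V.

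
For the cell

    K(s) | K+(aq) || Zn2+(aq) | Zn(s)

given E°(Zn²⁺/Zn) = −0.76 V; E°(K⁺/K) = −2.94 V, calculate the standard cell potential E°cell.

+2.18 V

By convention the left-hand electrode in cell notation is the anode (oxidation) and the right-hand electrode is the cathode (reduction).
E°cell = E°(right) − E°(left) = −0.76 − (−2.94) = +2.18 V.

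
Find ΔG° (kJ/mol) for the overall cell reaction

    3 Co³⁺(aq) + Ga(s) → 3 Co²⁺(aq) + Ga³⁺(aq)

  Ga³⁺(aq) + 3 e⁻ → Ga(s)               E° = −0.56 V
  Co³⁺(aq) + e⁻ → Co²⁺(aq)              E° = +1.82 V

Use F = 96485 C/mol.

−689 kJ/mol

In the reaction as written Co³⁺(aq) is reduced, so the Co³⁺/Co²⁺ couple is the cathode and Ga³⁺/Ga is the anode.
E°cell = +1.82 − (−0.56) = +2.38 V; balancing electrons gives n = 3.
ΔG° = −nFE°cell = −(3)(96485)(+2.38) J/mol = −689 kJ/mol.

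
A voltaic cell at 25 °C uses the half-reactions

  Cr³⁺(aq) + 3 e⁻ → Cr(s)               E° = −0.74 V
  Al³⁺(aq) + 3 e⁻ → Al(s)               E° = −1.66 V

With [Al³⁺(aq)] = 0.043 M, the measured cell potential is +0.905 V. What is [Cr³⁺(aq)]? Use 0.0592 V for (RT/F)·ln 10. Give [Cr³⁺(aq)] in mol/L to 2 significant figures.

The Cr³⁺/Cr couple has the larger reduction potential, so it is the cathode: E°cell = −0.74 − (−1.66) = +0.92 V and n = 3.
Rearranging E = E° − (0.0592/n)·log Q gives log Q = 3(+0.92 − (+0.905))/0.0592 = 0.760.
Balancing electrons gives Cr³⁺(aq) + Al(s) → Cr(s) + Al³⁺(aq); thus Q = [Al³⁺(aq)] / [Cr³⁺(aq)].
Substituting the known concentrations and solving, log [Cr³⁺(aq)] = −2.127 and [Cr³⁺(aq)] = 0.0075 M.

0.0075 M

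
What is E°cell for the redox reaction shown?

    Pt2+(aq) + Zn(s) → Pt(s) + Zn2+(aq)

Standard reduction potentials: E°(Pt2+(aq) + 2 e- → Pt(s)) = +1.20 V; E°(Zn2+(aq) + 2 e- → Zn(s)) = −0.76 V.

Pt2+(aq) gains electrons, so the Pt²⁺/Pt couple is the cathode; the Zn²⁺/Zn couple is the anode.
E°cell = E°(cathode) − E°(anode) = +1.20 − (−0.76) = +1.96 V.

+1.96 V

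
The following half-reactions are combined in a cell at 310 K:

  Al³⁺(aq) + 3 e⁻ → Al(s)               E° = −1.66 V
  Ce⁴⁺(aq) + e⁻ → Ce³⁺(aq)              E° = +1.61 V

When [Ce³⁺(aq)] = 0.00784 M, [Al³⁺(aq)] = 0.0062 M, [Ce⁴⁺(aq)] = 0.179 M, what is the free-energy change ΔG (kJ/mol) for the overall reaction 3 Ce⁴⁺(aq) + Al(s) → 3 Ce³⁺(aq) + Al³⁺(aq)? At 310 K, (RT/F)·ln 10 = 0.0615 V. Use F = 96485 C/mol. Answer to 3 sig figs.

The standard cell potential is +1.61 − (−1.66) = +3.27 V, with n = 3 electrons in the balanced equation.
Here Q = ([Ce³⁺(aq)]^3·[Al³⁺(aq)]) / [Ce⁴⁺(aq)]^3 = 5.21×10^−7 (log Q = −6.283), giving E = +3.27 − (0.0615/3)·(−6.283) = +3.3988 V.
ΔG = −nFE = −(3)(96485)(+3.3988) J/mol = −984 kJ/mol.

−984 kJ/mol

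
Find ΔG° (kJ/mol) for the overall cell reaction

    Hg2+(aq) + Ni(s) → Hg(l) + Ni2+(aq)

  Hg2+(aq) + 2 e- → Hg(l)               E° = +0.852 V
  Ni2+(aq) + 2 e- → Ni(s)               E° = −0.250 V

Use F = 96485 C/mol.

−213 kJ/mol

In the reaction as written Hg2+(aq) is reduced, so the Hg²⁺/Hg couple is the cathode and Ni²⁺/Ni is the anode.
E°cell = +0.852 − (−0.250) = +1.102 V; balancing electrons gives n = 2.
ΔG° = −nFE°cell = −(2)(96485)(+1.102) J/mol = −213 kJ/mol.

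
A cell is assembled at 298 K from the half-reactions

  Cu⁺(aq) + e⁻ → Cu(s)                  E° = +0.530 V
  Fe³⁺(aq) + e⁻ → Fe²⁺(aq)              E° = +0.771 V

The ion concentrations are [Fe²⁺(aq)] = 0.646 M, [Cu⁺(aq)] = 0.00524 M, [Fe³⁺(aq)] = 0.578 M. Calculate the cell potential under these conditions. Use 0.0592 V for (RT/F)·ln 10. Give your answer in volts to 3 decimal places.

Since E°(Fe³⁺/Fe²⁺) > E°(Cu⁺/Cu), Fe³⁺/Fe²⁺ serves as the cathode.
The standard potential is +0.771 − (+0.530) = +0.241 V and the balanced reaction transfers n = 1 electron.
For the overall reaction Fe³⁺(aq) + Cu(s) → Fe²⁺(aq) + Cu⁺(aq), Q = ([Fe²⁺(aq)]·[Cu⁺(aq)]) / [Fe³⁺(aq)] = 0.00586, giving log Q = −2.232.
By the Nernst equation, E = +0.241 − (0.0592/1)·(−2.232) = +0.373 V.

+0.373 V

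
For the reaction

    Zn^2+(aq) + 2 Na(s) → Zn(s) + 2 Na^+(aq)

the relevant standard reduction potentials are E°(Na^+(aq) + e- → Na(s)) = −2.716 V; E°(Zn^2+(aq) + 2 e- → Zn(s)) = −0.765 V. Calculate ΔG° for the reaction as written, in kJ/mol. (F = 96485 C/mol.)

−376 kJ/mol

In the reaction as written Zn^2+(aq) is reduced, so the Zn²⁺/Zn couple is the cathode and Na⁺/Na is the anode.
E°cell = −0.765 − (−2.716) = +1.951 V; balancing electrons gives n = 2.
ΔG° = −nFE°cell = −(2)(96485)(+1.951) J/mol = −376 kJ/mol.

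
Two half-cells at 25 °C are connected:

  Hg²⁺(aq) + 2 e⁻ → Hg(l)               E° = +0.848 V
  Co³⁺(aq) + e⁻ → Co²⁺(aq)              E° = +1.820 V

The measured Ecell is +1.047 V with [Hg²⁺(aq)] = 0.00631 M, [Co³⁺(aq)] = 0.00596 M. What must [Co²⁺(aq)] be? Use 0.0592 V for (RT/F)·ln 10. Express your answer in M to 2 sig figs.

With Co³⁺/Co²⁺ at the cathode and Hg²⁺/Hg at the anode, E°cell = +1.820 − (+0.848) = +0.972 V (n = 2).
Rearranging E = E° − (0.0592/n)·log Q gives log Q = 2(+0.972 − (+1.047))/0.0592 = −2.534.
The balanced reaction is 2 Co³⁺(aq) + Hg(l) → 2 Co²⁺(aq) + Hg²⁺(aq), so Q = ([Co²⁺(aq)]^2·[Hg²⁺(aq)]) / [Co³⁺(aq)]^2.
Substituting the known concentrations and solving, log [Co²⁺(aq)] = −2.392 and [Co²⁺(aq)] = 0.0041 M.

0.0041 M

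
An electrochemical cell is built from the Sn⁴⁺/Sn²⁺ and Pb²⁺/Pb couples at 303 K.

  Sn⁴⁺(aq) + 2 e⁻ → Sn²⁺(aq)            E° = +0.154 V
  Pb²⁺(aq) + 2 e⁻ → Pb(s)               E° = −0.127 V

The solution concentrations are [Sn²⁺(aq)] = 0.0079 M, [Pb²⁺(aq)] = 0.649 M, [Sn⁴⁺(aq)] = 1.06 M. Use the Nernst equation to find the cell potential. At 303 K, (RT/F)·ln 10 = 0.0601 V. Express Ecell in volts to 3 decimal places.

+0.351 V

Sn⁴⁺/Sn²⁺ is reduced (cathode, E° = +0.154 V) and Pb²⁺/Pb is oxidized (anode).
E°cell = +0.154 − (−0.127) = +0.281 V, with n = 2 electrons transferred.
Balancing gives Sn⁴⁺(aq) + Pb(s) → Sn²⁺(aq) + Pb²⁺(aq); hence Q = ([Sn²⁺(aq)]·[Pb²⁺(aq)]) / [Sn⁴⁺(aq)] = 0.00484 (log Q = −2.315).
Applying E = E° − (RT ln10/nF)·log Q gives +0.281 − (0.0601/2)(−2.315) = +0.351 V.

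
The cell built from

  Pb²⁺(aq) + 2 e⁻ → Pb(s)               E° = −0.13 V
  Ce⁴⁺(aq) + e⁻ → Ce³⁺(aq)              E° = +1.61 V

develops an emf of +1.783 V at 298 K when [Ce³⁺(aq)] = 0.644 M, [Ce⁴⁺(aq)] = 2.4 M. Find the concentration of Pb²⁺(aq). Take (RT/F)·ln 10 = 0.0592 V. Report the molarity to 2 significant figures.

With Ce⁴⁺/Ce³⁺ at the cathode and Pb²⁺/Pb at the anode, E°cell = +1.61 − (−0.13) = +1.74 V (n = 2).
Since E = E° − (0.0592/n)·log Q, log Q = n(E° − E)/0.0592 = −1.453.
For 2 Ce⁴⁺(aq) + Pb(s) → 2 Ce³⁺(aq) + Pb²⁺(aq), the reaction quotient is Q = ([Ce³⁺(aq)]^2·[Pb²⁺(aq)]) / [Ce⁴⁺(aq)]^2.
Isolating [Pb²⁺(aq)] in Q = 10^{−1.453} yields log [Pb²⁺(aq)] = −0.310, i.e. 0.49 M.

0.49 M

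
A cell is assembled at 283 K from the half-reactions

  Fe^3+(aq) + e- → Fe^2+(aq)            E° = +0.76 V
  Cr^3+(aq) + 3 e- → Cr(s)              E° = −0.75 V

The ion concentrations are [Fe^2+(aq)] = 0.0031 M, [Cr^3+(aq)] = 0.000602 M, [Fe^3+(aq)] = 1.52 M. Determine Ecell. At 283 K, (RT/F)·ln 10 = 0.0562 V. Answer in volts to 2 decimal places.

+1.72 V

The Fe³⁺/Fe²⁺ couple has the more positive E°, so it is the cathode; Cr³⁺/Cr is the anode.
E°cell = +0.76 − (−0.75) = +1.51 V, with n = 3 electrons transferred.
For the overall reaction 3 Fe^3+(aq) + Cr(s) → 3 Fe^2+(aq) + Cr^3+(aq), Q = ([Fe^2+(aq)]^3·[Cr^3+(aq)]) / [Fe^3+(aq)]^3 = 5.11×10^−12, giving log Q = −11.292.
E = E° − (0.0562/n)·log Q = +1.51 − (0.0562/3)(−11.292) = +1.72 V.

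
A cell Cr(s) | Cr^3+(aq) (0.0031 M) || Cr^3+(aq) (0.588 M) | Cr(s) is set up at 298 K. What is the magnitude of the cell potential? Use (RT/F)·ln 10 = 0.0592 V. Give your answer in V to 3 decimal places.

0.045 V

For a concentration cell E°cell = 0, since both electrodes use the same couple.
The compartment with the higher Cr^3+(aq) concentration (0.588 M) acts as the cathode; ions are reduced there and produced at the dilute (0.0031 M) anode.
With n = 3, Ecell = −(0.0592/3)·log([dilute]/[conc]) = −(0.0592/3)·log(0.0031/0.588) = +0.045 V.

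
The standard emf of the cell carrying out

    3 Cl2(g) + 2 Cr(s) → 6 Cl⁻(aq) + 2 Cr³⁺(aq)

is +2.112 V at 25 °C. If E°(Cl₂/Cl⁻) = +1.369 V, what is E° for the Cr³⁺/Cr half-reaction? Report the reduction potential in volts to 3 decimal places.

−0.743 V

In the reaction as written the Cl₂/Cl⁻ couple is reduced (cathode) and Cr³⁺/Cr is oxidized (anode), so E°cell = E°(Cl₂/Cl⁻) − E°(Cr³⁺/Cr).
E°(Cr³⁺/Cr) = E°(cathode) − E°cell = +1.369 − (+2.112) = −0.743 V.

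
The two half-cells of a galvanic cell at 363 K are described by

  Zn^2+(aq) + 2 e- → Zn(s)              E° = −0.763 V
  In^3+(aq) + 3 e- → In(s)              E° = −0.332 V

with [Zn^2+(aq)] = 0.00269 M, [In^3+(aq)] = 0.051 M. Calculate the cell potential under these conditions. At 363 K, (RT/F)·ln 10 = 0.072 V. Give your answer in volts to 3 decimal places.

+0.493 V

Since E°(In³⁺/In) > E°(Zn²⁺/Zn), In³⁺/In serves as the cathode.
E°cell = −0.332 − (−0.763) = +0.431 V, with n = 6 electrons transferred.
The balanced reaction is 2 In^3+(aq) + 3 Zn(s) → 2 In(s) + 3 Zn^2+(aq), so Q = [Zn^2+(aq)]^3 / [In^3+(aq)]^2 = 7.48×10^−6 and log Q = −5.126.
By the Nernst equation, E = +0.431 − (0.072/6)·(−5.126) = +0.493 V.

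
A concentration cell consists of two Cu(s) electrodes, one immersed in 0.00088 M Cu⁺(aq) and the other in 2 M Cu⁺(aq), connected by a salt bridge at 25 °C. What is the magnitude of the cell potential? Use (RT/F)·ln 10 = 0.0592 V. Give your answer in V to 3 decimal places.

0.199 V

For a concentration cell E°cell = 0, since both electrodes use the same couple.
The compartment with the higher Cu⁺(aq) concentration (2 M) acts as the cathode; ions are reduced there and produced at the dilute (0.00088 M) anode.
With n = 1, Ecell = −(0.0592/1)·log([dilute]/[conc]) = −(0.0592/1)·log(0.00088/2) = +0.199 V.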